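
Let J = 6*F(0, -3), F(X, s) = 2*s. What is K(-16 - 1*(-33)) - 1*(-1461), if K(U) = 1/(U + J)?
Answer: 27758/19 ≈ 1460.9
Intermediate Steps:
J = -36 (J = 6*(2*(-3)) = 6*(-6) = -36)
K(U) = 1/(-36 + U) (K(U) = 1/(U - 36) = 1/(-36 + U))
K(-16 - 1*(-33)) - 1*(-1461) = 1/(-36 + (-16 - 1*(-33))) - 1*(-1461) = 1/(-36 + (-16 + 33)) + 1461 = 1/(-36 + 17) + 1461 = 1/(-19) + 1461 = -1/19 + 1461 = 27758/19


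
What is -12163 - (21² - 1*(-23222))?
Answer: -35826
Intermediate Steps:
-12163 - (21² - 1*(-23222)) = -12163 - (441 + 23222) = -12163 - 1*23663 = -12163 - 23663 = -35826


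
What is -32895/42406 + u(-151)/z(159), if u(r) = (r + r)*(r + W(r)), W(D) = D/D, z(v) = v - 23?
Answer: 119782380/360451 ≈ 332.31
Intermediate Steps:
z(v) = -23 + v
W(D) = 1
u(r) = 2*r*(1 + r) (u(r) = (r + r)*(r + 1) = (2*r)*(1 + r) = 2*r*(1 + r))
-32895/42406 + u(-151)/z(159) = -32895/42406 + (2*(-151)*(1 - 151))/(-23 + 159) = -32895*1/42406 + (2*(-151)*(-150))/136 = -32895/42406 + 45300*(1/136) = -32895/42406 + 11325/34 = 119782380/360451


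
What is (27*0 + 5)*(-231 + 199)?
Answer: -160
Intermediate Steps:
(27*0 + 5)*(-231 + 199) = (0 + 5)*(-32) = 5*(-32) = -160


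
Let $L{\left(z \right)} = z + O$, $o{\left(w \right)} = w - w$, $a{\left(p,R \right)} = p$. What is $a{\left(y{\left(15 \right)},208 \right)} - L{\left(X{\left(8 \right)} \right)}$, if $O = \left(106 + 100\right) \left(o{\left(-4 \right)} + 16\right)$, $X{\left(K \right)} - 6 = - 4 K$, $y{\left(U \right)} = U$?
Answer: $-3255$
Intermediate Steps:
$X{\left(K \right)} = 6 - 4 K$
$o{\left(w \right)} = 0$
$O = 3296$ ($O = \left(106 + 100\right) \left(0 + 16\right) = 206 \cdot 16 = 3296$)
$L{\left(z \right)} = 3296 + z$ ($L{\left(z \right)} = z + 3296 = 3296 + z$)
$a{\left(y{\left(15 \right)},208 \right)} - L{\left(X{\left(8 \right)} \right)} = 15 - \left(3296 + \left(6 - 32\right)\right) = 15 - \left(3296 - 26\right) = 15 - 3270 = -3255$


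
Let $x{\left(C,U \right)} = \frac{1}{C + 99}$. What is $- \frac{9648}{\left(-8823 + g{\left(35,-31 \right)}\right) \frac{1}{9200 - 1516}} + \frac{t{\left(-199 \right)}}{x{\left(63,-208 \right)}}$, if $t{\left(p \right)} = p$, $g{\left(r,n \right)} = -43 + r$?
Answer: $- \frac{210558546}{8831} \approx -23843.0$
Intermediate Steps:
$x{\left(C,U \right)} = \frac{1}{99 + C}$
$- \frac{9648}{\left(-8823 + g{\left(35,-31 \right)}\right) \frac{1}{9200 - 1516}} + \frac{t{\left(-199 \right)}}{x{\left(63,-208 \right)}} = - \frac{9648}{\left(-8823 + \left(-43 + 35\right)\right) \frac{1}{9200 - 1516}} - \frac{199}{\frac{1}{99 + 63}} = - \frac{9648}{\left(-8823 - 8\right) \frac{1}{7684}} - \frac{199}{\frac{1}{162}} = - \frac{9648}{\left(-8831\right) \frac{1}{7684}} - 199 \frac{1}{\frac{1}{162}} = - \frac{9648}{- \frac{8831}{7684}} - 32238 = \left(-9648\right) \left(- \frac{7684}{8831}\right) - 32238 = \frac{74135232}{8831} - 32238 = - \frac{210558546}{8831}$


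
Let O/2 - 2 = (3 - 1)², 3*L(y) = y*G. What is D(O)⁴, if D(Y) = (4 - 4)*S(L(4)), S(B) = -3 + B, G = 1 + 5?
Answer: 0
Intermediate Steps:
G = 6
L(y) = 2*y (L(y) = (y*6)/3 = (6*y)/3 = 2*y)
O = 12 (O = 4 + 2*(3 - 1)² = 4 + 2*2² = 4 + 2*4 = 4 + 8 = 12)
D(Y) = 0 (D(Y) = (4 - 4)*(-3 + 2*4) = 0*(-3 + 8) = 0*5 = 0)
D(O)⁴ = 0⁴ = 0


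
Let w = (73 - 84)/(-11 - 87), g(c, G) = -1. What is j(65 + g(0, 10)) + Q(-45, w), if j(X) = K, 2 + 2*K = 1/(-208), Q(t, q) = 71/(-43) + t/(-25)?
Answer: -76343/89440 ≈ -0.85357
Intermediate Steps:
w = 11/98 (w = -11/(-98) = -11*(-1/98) = 11/98 ≈ 0.11224)
Q(t, q) = -71/43 - t/25 (Q(t, q) = 71*(-1/43) + t*(-1/25) = -71/43 - t/25)
K = -417/416 (K = -1 + (½)/(-208) = -1 + (½)*(-1/208) = -1 - 1/416 = -417/416 ≈ -1.0024)
j(X) = -417/416
j(65 + g(0, 10)) + Q(-45, w) = -417/416 + (-71/43 - 1/25*(-45)) = -417/416 + (-71/43 + 9/5) = -417/416 + 32/215 = -76343/89440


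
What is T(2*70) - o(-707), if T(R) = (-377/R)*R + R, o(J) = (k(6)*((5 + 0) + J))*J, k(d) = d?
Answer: -2978121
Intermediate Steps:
o(J) = J*(30 + 6*J) (o(J) = (6*((5 + 0) + J))*J = (6*(5 + J))*J = (30 + 6*J)*J = J*(30 + 6*J))
T(R) = -377 + R
T(2*70) - o(-707) = (-377 + 2*70) - 6*(-707)*(5 - 707) = (-377 + 140) - 6*(-707)*(-702) = -237 - 1*2977884 = -237 - 2977884 = -2978121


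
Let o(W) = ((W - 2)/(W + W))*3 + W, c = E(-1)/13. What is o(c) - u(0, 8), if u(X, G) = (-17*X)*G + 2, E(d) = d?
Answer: 999/26 ≈ 38.423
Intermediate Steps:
u(X, G) = 2 - 17*G*X (u(X, G) = -17*G*X + 2 = 2 - 17*G*X)
c = -1/13 ≈ -0.076923
o(W) = W + 3*(-2 + W)/(2*W) (o(W) = ((-2 + W)/((2*W)))*3 + W = ((-2 + W)*(1/(2*W)))*3 + W = ((-2 + W)/(2*W))*3 + W = 3*(-2 + W)/(2*W) + W = W + 3*(-2 + W)/(2*W))
o(c) - u(0, 8) = (3/2 - 1/13 - 3/(-1/13)) - (2 - 17*8*0) = (3/2 - 1/13 - 3*(-13)) - (2 + 0) = (3/2 - 1/13 + 39) - 1*2 = 1051/26 - 2 = 999/26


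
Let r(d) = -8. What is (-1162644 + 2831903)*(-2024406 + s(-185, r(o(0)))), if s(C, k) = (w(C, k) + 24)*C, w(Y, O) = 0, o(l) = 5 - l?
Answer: -3386669445114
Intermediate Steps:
s(C, k) = 24*C (s(C, k) = (0 + 24)*C = 24*C)
(-1162644 + 2831903)*(-2024406 + s(-185, r(o(0)))) = (-1162644 + 2831903)*(-2024406 + 24*(-185)) = 1669259*(-2024406 - 4440) = 1669259*(-2028846) = -3386669445114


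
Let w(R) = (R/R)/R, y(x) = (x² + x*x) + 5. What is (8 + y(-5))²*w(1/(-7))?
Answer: -27783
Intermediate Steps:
y(x) = 5 + 2*x² (y(x) = (x² + x²) + 5 = 2*x² + 5 = 5 + 2*x²)
w(R) = 1/R
(8 + y(-5))²*w(1/(-7)) = (8 + (5 + 2*(-5)²))²/(1/(-7)) = (8 + (5 + 2*25))²/(-⅐) = (8 + (5 + 50))²*(-7) = (8 + 55)²*(-7) = 63²*(-7) = 3969*(-7) = -27783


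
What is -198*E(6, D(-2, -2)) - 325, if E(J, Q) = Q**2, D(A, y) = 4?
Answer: -3493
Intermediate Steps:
-198*E(6, D(-2, -2)) - 325 = -198*4**2 - 325 = -198*16 - 325 = -3168 - 325 = -3493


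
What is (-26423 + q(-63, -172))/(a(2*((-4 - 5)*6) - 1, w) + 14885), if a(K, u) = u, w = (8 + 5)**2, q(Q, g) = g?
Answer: -8865/5018 ≈ -1.7666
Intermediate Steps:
w = 169 (w = 13**2 = 169)
(-26423 + q(-63, -172))/(a(2*((-4 - 5)*6) - 1, w) + 14885) = (-26423 - 172)/(169 + 14885) = -26595/15054 = -26595*1/15054 = -8865/5018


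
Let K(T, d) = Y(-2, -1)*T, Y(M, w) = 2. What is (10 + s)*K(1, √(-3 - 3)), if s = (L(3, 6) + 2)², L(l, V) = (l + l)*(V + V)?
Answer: 10972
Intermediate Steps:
L(l, V) = 4*V*l (L(l, V) = (2*l)*(2*V) = 4*V*l)
K(T, d) = 2*T
s = 5476 (s = (4*6*3 + 2)² = (72 + 2)² = 74² = 5476)
(10 + s)*K(1, √(-3 - 3)) = (10 + 5476)*(2*1) = 5486*2 = 10972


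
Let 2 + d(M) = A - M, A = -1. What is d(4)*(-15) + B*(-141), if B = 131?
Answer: -18366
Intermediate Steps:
d(M) = -3 - M (d(M) = -2 + (-1 - M) = -3 - M)
d(4)*(-15) + B*(-141) = (-3 - 1*4)*(-15) + 131*(-141) = (-3 - 4)*(-15) - 18471 = -7*(-15) - 18471 = 105 - 18471 = -18366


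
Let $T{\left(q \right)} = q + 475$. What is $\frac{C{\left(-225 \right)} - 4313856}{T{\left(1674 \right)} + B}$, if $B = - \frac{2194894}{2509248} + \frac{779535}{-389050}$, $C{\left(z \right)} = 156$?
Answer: $- \frac{210556643606064000}{104754655793761} \approx -2010.0$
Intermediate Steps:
$T{\left(q \right)} = 475 + q$
$B = - \frac{140498507519}{48811146720}$ ($B = \left(-2194894\right) \frac{1}{2509248} + 779535 \left(- \frac{1}{389050}\right) = - \frac{1097447}{1254624} - \frac{155907}{77810} = - \frac{140498507519}{48811146720} \approx -2.8784$)
$\frac{C{\left(-225 \right)} - 4313856}{T{\left(1674 \right)} + B} = \frac{156 - 4313856}{\left(475 + 1674\right) - \frac{140498507519}{48811146720}} = - \frac{4313700}{2149 - \frac{140498507519}{48811146720}} = - \frac{4313700}{\frac{104754655793761}{48811146720}} = \left(-4313700\right) \frac{48811146720}{104754655793761} = - \frac{210556643606064000}{104754655793761}$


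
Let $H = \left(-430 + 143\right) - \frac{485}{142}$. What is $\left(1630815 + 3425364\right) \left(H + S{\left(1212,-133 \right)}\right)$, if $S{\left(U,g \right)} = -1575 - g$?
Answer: $- \frac{1243835202537}{142} \approx -8.7594 \cdot 10^{9}$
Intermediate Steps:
$H = - \frac{41239}{142}$ ($H = -287 - \frac{485}{142} = - \frac{41239}{142} \approx -290.42$)
$\left(1630815 + 3425364\right) \left(H + S{\left(1212,-133 \right)}\right) = \left(1630815 + 3425364\right) \left(- \frac{41239}{142} - 1442\right) = 5056179 \left(- \frac{41239}{142} + \left(-1575 + 133\right)\right) = 5056179 \left(- \frac{41239}{142} - 1442\right) = 5056179 \left(- \frac{246003}{142}\right) = - \frac{1243835202537}{142}$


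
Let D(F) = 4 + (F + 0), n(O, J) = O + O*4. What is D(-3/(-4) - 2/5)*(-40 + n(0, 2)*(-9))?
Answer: -174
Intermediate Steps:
n(O, J) = 5*O (n(O, J) = O + 4*O = 5*O)
D(F) = 4 + F
D(-3/(-4) - 2/5)*(-40 + n(0, 2)*(-9)) = (4 + (-3/(-4) - 2/5))*(-40 + (5*0)*(-9)) = (4 + (-3*(-1/4) - 2*1/5))*(-40 + 0*(-9)) = (4 + (3/4 - 2/5))*(-40 + 0) = (4 + 7/20)*(-40) = (87/20)*(-40) = -174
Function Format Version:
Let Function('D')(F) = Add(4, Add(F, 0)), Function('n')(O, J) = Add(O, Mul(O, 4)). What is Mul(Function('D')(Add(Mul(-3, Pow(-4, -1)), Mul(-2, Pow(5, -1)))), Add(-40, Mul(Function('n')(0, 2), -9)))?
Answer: -174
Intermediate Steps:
Function('n')(O, J) = Mul(5, O) (Function('n')(O, J) = Add(O, Mul(4, O)) = Mul(5, O))
Function('D')(F) = Add(4, F)
Mul(Function('D')(Add(Mul(-3, Pow(-4, -1)), Mul(-2, Pow(5, -1)))), Add(-40, Mul(Function('n')(0, 2), -9))) = Mul(Add(4, Add(Mul(-3, Pow(-4, -1)), Mul(-2, Pow(5, -1)))), Add(-40, Mul(Mul(5, 0), -9))) = Mul(Add(4, Add(Mul(-3, Rational(-1, 4)), Mul(-2, Rational(1, 5)))), Add(-40, Mul(0, -9))) = Mul(Add(4, Add(Rational(3, 4), Rational(-2, 5))), Add(-40, 0)) = Mul(Add(4, Rational(7, 20)), -40) = Mul(Rational(87, 20), -40) = -174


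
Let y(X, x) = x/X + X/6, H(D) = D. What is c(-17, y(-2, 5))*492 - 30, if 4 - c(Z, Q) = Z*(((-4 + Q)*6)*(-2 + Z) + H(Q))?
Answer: 6493796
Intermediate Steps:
y(X, x) = X/6 + x/X (y(X, x) = x/X + X*(⅙) = x/X + X/6 = X/6 + x/X)
c(Z, Q) = 4 - Z*(Q + (-24 + 6*Q)*(-2 + Z)) (c(Z, Q) = 4 - Z*(((-4 + Q)*6)*(-2 + Z) + Q) = 4 - Z*((-24 + 6*Q)*(-2 + Z) + Q) = 4 - Z*(Q + (-24 + 6*Q)*(-2 + Z)))
c(-17, y(-2, 5))*492 - 30 = (4 - 48*(-17) + 24*(-17)² - 6*((⅙)*(-2) + 5/(-2))*(-17)² + 11*((⅙)*(-2) + 5/(-2))*(-17))*492 - 30 = (4 + 816 + 24*289 - 6*(-⅓ + 5*(-½))*289 + 11*(-⅓ + 5*(-½))*(-17))*492 - 30 = (4 + 816 + 6936 - 6*(-⅓ - 5/2)*289 + 11*(-⅓ - 5/2)*(-17))*492 - 30 = (4 + 816 + 6936 - 6*(-17/6)*289 + 11*(-17/6)*(-17))*492 - 30 = (4 + 816 + 6936 + 4913 + 3179/6)*492 - 30 = (79193/6)*492 - 30 = 6493826 - 30 = 6493796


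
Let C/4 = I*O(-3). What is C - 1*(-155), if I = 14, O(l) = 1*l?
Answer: -13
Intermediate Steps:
O(l) = l
C = -168 (C = 4*(14*(-3)) = 4*(-42) = -168)
C - 1*(-155) = -168 - 1*(-155) = -168 + 155 = -13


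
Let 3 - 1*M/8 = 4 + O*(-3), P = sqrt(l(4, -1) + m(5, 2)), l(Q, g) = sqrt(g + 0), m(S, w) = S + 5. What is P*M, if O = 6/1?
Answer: 136*sqrt(10 + I) ≈ 430.61 + 21.477*I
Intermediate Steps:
m(S, w) = 5 + S
O = 6 (O = 6*1 = 6)
l(Q, g) = sqrt(g)
P = sqrt(10 + I) (P = sqrt(sqrt(-1) + (5 + 5)) = sqrt(I + 10) = sqrt(10 + I) ≈ 3.1662 + 0.15792*I)
M = 136 (M = 24 - 8*(4 + 6*(-3)) = 24 - 8*(4 - 18) = 24 - 8*(-14) = 24 + 112 = 136)
P*M = sqrt(10 + I)*136 = 136*sqrt(10 + I)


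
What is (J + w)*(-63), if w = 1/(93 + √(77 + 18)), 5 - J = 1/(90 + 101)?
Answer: -73604511/233402 + 9*√95/1222 ≈ -315.28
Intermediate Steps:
J = 954/191 (J = 5 - 1/(90 + 101) = 5 - 1/191 = 954/191 ≈ 4.9948)
w = 1/(93 + √95) ≈ 0.0097327
(J + w)*(-63) = (954/191 + (93/8554 - √95/8554))*(-63) = (8178279/1633814 - √95/8554)*(-63) = -73604511/233402 + 9*√95/1222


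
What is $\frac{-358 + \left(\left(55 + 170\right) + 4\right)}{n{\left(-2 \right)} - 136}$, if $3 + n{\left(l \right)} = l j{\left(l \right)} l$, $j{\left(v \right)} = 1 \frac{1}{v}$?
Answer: $\frac{43}{47} \approx 0.91489$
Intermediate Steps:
$j{\left(v \right)} = \frac{1}{v}$
$n{\left(l \right)} = -3 + l$ ($n{\left(l \right)} = -3 + \frac{l}{l} l = -3 + 1 l = -3 + l$)
$\frac{-358 + \left(\left(55 + 170\right) + 4\right)}{n{\left(-2 \right)} - 136} = \frac{-358 + \left(\left(55 + 170\right) + 4\right)}{\left(-3 - 2\right) - 136} = \frac{-358 + \left(225 + 4\right)}{-5 - 136} = \frac{-358 + 229}{-141} = \left(-129\right) \left(- \frac{1}{141}\right) = \frac{43}{47}$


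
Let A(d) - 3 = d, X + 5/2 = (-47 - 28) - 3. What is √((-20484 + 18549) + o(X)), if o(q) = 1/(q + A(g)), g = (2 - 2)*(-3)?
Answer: I*√46488685/155 ≈ 43.989*I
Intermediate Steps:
X = -161/2 (X = -5/2 + ((-47 - 28) - 3) = -5/2 + (-75 - 3) = -5/2 - 78 = -161/2 ≈ -80.500)
g = 0 (g = 0*(-3) = 0)
A(d) = 3 + d
o(q) = 1/(3 + q) (o(q) = 1/(q + (3 + 0)) = 1/(q + 3) = 1/(3 + q))
√((-20484 + 18549) + o(X)) = √((-20484 + 18549) + 1/(3 - 161/2)) = √(-1935 + 1/(-155/2)) = √(-1935 - 2/155) = √(-299927/155) = I*√46488685/155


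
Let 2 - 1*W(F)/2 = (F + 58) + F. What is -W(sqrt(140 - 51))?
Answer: 112 + 4*sqrt(89) ≈ 149.74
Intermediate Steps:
W(F) = -112 - 4*F (W(F) = 4 - 2*((F + 58) + F) = 4 - 2*((58 + F) + F) = 4 - 2*(58 + 2*F) = 4 + (-116 - 4*F) = -112 - 4*F)
-W(sqrt(140 - 51)) = -(-112 - 4*sqrt(140 - 51)) = -(-112 - 4*sqrt(89)) = 112 + 4*sqrt(89)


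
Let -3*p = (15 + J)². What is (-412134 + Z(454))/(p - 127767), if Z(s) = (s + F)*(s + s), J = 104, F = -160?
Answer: 217773/198731 ≈ 1.0958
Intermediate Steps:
p = -14161/3 (p = -(15 + 104)²/3 = -⅓*119² = -⅓*14161 = -14161/3 ≈ -4720.3)
Z(s) = 2*s*(-160 + s) (Z(s) = (s - 160)*(s + s) = (-160 + s)*(2*s) = 2*s*(-160 + s))
(-412134 + Z(454))/(p - 127767) = (-412134 + 2*454*(-160 + 454))/(-14161/3 - 127767) = (-412134 + 2*454*294)/(-397462/3) = (-412134 + 266952)*(-3/397462) = -145182*(-3/397462) = 217773/198731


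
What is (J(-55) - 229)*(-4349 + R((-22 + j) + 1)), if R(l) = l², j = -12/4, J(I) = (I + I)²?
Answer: -44789283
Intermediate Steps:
J(I) = 4*I² (J(I) = (2*I)² = 4*I²)
j = -3 (j = -12*¼ = -3)
(J(-55) - 229)*(-4349 + R((-22 + j) + 1)) = (4*(-55)² - 229)*(-4349 + ((-22 - 3) + 1)²) = (4*3025 - 229)*(-4349 + (-25 + 1)²) = (12100 - 229)*(-4349 + (-24)²) = 11871*(-4349 + 576) = 11871*(-3773) = -44789283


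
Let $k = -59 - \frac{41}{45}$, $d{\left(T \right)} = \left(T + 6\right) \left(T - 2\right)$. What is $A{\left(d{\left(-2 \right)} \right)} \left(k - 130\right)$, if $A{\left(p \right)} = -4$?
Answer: $\frac{34184}{45} \approx 759.64$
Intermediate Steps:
$d{\left(T \right)} = \left(-2 + T\right) \left(6 + T\right)$ ($d{\left(T \right)} = \left(6 + T\right) \left(-2 + T\right) = \left(-2 + T\right) \left(6 + T\right)$)
$k = - \frac{2696}{45}$ ($k = -59 - 41 \cdot \frac{1}{45} = -59 - \frac{41}{45} = - \frac{2696}{45} \approx -59.911$)
$A{\left(d{\left(-2 \right)} \right)} \left(k - 130\right) = - 4 \left(- \frac{2696}{45} - 130\right) = \left(-4\right) \left(- \frac{8546}{45}\right) = \frac{34184}{45}$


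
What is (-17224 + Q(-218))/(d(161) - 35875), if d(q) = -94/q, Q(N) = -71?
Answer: 928165/1925323 ≈ 0.48208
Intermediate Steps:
(-17224 + Q(-218))/(d(161) - 35875) = (-17224 - 71)/(-94/161 - 35875) = -17295/(-94*1/161 - 35875) = -17295/(-94/161 - 35875) = -17295/(-5775969/161) = -17295*(-161/5775969) = 928165/1925323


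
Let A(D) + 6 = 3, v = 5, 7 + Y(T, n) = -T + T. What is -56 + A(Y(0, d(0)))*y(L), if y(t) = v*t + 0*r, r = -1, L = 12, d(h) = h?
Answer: -236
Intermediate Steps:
Y(T, n) = -7 (Y(T, n) = -7 + (-T + T) = -7 + 0 = -7)
A(D) = -3 (A(D) = -6 + 3 = -3)
y(t) = 5*t (y(t) = 5*t + 0*(-1) = 5*t + 0 = 5*t)
-56 + A(Y(0, d(0)))*y(L) = -56 - 15*12 = -56 - 3*60 = -56 - 180 = -236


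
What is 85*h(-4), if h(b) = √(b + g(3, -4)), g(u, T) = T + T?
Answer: 170*I*√3 ≈ 294.45*I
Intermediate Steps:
g(u, T) = 2*T
h(b) = √(-8 + b) (h(b) = √(b + 2*(-4)) = √(b - 8) = √(-8 + b))
85*h(-4) = 85*√(-8 - 4) = 85*√(-12) = 85*(2*I*√3) = 170*I*√3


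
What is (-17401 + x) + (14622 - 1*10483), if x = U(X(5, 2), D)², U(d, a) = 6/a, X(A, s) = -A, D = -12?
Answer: -53047/4 ≈ -13262.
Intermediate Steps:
x = ¼ (x = (6/(-12))² = (6*(-1/12))² = (-½)² = ¼ ≈ 0.25000)
(-17401 + x) + (14622 - 1*10483) = (-17401 + ¼) + (14622 - 1*10483) = -69603/4 + (14622 - 10483) = -69603/4 + 4139 = -53047/4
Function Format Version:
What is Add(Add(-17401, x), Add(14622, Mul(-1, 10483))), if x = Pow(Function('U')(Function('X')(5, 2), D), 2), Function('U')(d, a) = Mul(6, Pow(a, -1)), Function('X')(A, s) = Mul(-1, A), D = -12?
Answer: Rational(-53047, 4) ≈ -13262.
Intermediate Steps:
x = Rational(1, 4) (x = Pow(Mul(6, Pow(-12, -1)), 2) = Pow(Mul(6, Rational(-1, 12)), 2) = Pow(Rational(-1, 2), 2) = Rational(1, 4) ≈ 0.25000)
Add(Add(-17401, x), Add(14622, Mul(-1, 10483))) = Add(Add(-17401, Rational(1, 4)), Add(14622, Mul(-1, 10483))) = Add(Rational(-69603, 4), Add(14622, -10483)) = Add(Rational(-69603, 4), 4139) = Rational(-53047, 4)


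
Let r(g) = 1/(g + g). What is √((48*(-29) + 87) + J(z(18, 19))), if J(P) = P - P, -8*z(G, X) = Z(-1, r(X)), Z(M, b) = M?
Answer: 3*I*√145 ≈ 36.125*I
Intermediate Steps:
r(g) = 1/(2*g)
z(G, X) = ⅛ (z(G, X) = -⅛*(-1) = ⅛)
J(P) = 0
√((48*(-29) + 87) + J(z(18, 19))) = √((48*(-29) + 87) + 0) = √((-1392 + 87) + 0) = √(-1305 + 0) = √(-1305) = 3*I*√145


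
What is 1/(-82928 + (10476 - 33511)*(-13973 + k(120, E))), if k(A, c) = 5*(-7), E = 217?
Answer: 1/322591352 ≈ 3.0999e-9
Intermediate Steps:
k(A, c) = -35
1/(-82928 + (10476 - 33511)*(-13973 + k(120, E))) = 1/(-82928 + (10476 - 33511)*(-13973 - 35)) = 1/(-82928 - 23035*(-14008)) = 1/(-82928 + 322674280) = 1/322591352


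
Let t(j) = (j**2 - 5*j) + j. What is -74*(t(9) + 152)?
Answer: -14578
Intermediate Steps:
t(j) = j**2 - 4*j
-74*(t(9) + 152) = -74*(9*(-4 + 9) + 152) = -74*(9*5 + 152) = -74*(45 + 152) = -74*197 = -14578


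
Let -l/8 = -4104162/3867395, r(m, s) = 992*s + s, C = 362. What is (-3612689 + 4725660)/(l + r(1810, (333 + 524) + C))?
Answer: 4304298480545/4681386856761 ≈ 0.91945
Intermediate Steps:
r(m, s) = 993*s
l = 32833296/3867395 (l = -(-32833296)/3867395 = -8*(-4104162/3867395) = 32833296/3867395 ≈ 8.4898)
(-3612689 + 4725660)/(l + r(1810, (333 + 524) + C)) = (-3612689 + 4725660)/(32833296/3867395 + 993*((333 + 524) + 362)) = 1112971/(32833296/3867395 + 993*(857 + 362)) = 1112971/(32833296/3867395 + 993*1219) = 1112971/(32833296/3867395 + 1210467) = 1112971/(4681386856761/3867395) = 1112971*(3867395/4681386856761) = 4304298480545/4681386856761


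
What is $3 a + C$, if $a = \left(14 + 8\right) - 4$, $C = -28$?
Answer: $26$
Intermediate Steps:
$a = 18$ ($a = 22 - 4 = 18$)
$3 a + C = 3 \cdot 18 - 28 = 54 - 28 = 26$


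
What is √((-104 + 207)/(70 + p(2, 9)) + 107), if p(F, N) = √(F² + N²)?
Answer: √(7593 + 107*√85)/√(70 + √85) ≈ 10.407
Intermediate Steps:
√((-104 + 207)/(70 + p(2, 9)) + 107) = √((-104 + 207)/(70 + √(2² + 9²)) + 107) = √(103/(70 + √(4 + 81)) + 107) = √(103/(70 + √85) + 107) = √(107 + 103/(70 + √85))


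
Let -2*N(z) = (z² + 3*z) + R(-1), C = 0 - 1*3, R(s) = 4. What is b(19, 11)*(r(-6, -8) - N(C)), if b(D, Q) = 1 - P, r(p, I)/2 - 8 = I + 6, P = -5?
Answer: 84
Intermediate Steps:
r(p, I) = 28 + 2*I (r(p, I) = 16 + 2*(I + 6) = 16 + 2*(6 + I) = 16 + (12 + 2*I) = 28 + 2*I)
b(D, Q) = 6 (b(D, Q) = 1 - 1*(-5) = 1 + 5 = 6)
C = -3 (C = 0 - 3 = -3)
N(z) = -2 - 3*z/2 - z²/2 (N(z) = -((z² + 3*z) + 4)/2 = -(4 + z² + 3*z)/2 = -2 - 3*z/2 - z²/2)
b(19, 11)*(r(-6, -8) - N(C)) = 6*((28 + 2*(-8)) - (-2 - 3/2*(-3) - ½*(-3)²)) = 6*((28 - 16) - (-2 + 9/2 - ½*9)) = 6*(12 - (-2 + 9/2 - 9/2)) = 6*(12 - 1*(-2)) = 6*(12 + 2) = 6*14 = 84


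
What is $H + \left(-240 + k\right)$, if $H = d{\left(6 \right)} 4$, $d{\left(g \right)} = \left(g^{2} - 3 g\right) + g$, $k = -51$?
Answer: $-195$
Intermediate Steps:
$d{\left(g \right)} = g^{2} - 2 g$
$H = 96$ ($H = 6 \left(-2 + 6\right) 4 = 6 \cdot 4 \cdot 4 = 24 \cdot 4 = 96$)
$H + \left(-240 + k\right) = 96 - 291 = -195$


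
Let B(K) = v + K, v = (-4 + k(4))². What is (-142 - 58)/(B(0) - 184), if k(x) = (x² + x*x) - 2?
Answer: -50/123 ≈ -0.40650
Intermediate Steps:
k(x) = -2 + 2*x² (k(x) = (x² + x²) - 2 = 2*x² - 2 = -2 + 2*x²)
v = 676 (v = (-4 + (-2 + 2*4²))² = (-4 + (-2 + 2*16))² = (-4 + (-2 + 32))² = (-4 + 30)² = 26² = 676)
B(K) = 676 + K
(-142 - 58)/(B(0) - 184) = (-142 - 58)/((676 + 0) - 184) = -200/(676 - 184) = -200/492 = -200*1/492 = -50/123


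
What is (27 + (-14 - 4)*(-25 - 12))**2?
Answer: 480249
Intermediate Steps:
(27 + (-14 - 4)*(-25 - 12))**2 = (27 - 18*(-37))**2 = (27 + 666)**2 = 693**2 = 480249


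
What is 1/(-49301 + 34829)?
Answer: -1/14472 ≈ -6.9099e-5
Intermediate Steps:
1/(-49301 + 34829) = 1/(-14472) = -1/14472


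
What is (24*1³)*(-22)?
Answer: -528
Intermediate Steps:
(24*1³)*(-22) = (24*1)*(-22) = 24*(-22) = -528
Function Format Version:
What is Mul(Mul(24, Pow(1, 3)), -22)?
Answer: -528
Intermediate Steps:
Mul(Mul(24, Pow(1, 3)), -22) = Mul(Mul(24, 1), -22) = Mul(24, -22) = -528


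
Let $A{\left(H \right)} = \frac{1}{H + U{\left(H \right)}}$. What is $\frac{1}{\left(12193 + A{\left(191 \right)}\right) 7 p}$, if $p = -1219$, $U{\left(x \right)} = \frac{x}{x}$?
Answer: $- \frac{192}{19976239381} \approx -9.6114 \cdot 10^{-9}$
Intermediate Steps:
$U{\left(x \right)} = 1$
$A{\left(H \right)} = \frac{1}{1 + H}$ ($A{\left(H \right)} = \frac{1}{H + 1} = \frac{1}{1 + H}$)
$\frac{1}{\left(12193 + A{\left(191 \right)}\right) 7 p} = \frac{1}{\left(12193 + \frac{1}{1 + 191}\right) 7 \left(-1219\right)} = \frac{1}{\left(12193 + \frac{1}{192}\right) \left(-8533\right)} = \frac{1}{12193 + \frac{1}{192}} \left(- \frac{1}{8533}\right) = \frac{1}{\frac{2341057}{192}} \left(- \frac{1}{8533}\right) = \frac{192}{2341057} \left(- \frac{1}{8533}\right) = - \frac{192}{19976239381}$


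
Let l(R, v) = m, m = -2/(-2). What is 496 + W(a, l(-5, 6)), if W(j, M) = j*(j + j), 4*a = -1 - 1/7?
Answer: 24312/49 ≈ 496.16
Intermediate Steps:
m = 1 (m = -2*(-½) = 1)
l(R, v) = 1
a = -2/7 (a = (-1 - 1/7)/4 = (-1 - 1*⅐)/4 = (-1 - ⅐)/4 = (¼)*(-8/7) = -2/7 ≈ -0.28571)
W(j, M) = 2*j² (W(j, M) = j*(2*j) = 2*j²)
496 + W(a, l(-5, 6)) = 496 + 2*(-2/7)² = 496 + 2*(4/49) = 496 + 8/49 = 24312/49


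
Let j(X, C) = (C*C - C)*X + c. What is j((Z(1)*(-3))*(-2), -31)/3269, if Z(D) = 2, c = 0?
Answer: 11904/3269 ≈ 3.6415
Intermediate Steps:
j(X, C) = X*(C² - C) (j(X, C) = (C*C - C)*X + 0 = (C² - C)*X + 0 = X*(C² - C) + 0 = X*(C² - C))
j((Z(1)*(-3))*(-2), -31)/3269 = -31*(2*(-3))*(-2)*(-1 - 31)/3269 = -31*(-6*(-2))*(-32)*(1/3269) = -31*12*(-32)*(1/3269) = 11904*(1/3269) = 11904/3269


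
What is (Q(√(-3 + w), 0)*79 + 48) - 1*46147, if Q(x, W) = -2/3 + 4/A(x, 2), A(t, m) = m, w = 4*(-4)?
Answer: -137981/3 ≈ -45994.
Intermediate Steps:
w = -16
Q(x, W) = 4/3 (Q(x, W) = -2/3 + 4/2 = -2*⅓ + 4*(½) = -⅔ + 2 = 4/3)
(Q(√(-3 + w), 0)*79 + 48) - 1*46147 = ((4/3)*79 + 48) - 1*46147 = (316/3 + 48) - 46147 = 460/3 - 46147 = -137981/3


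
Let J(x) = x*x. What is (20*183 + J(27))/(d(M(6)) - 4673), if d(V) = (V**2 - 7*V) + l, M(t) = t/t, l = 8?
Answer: -1463/1557 ≈ -0.93963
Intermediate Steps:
M(t) = 1
d(V) = 8 + V**2 - 7*V (d(V) = (V**2 - 7*V) + 8 = 8 + V**2 - 7*V)
J(x) = x**2
(20*183 + J(27))/(d(M(6)) - 4673) = (20*183 + 27**2)/((8 + 1**2 - 7*1) - 4673) = (3660 + 729)/((8 + 1 - 7) - 4673) = 4389/(2 - 4673) = 4389/(-4671) = 4389*(-1/4671) = -1463/1557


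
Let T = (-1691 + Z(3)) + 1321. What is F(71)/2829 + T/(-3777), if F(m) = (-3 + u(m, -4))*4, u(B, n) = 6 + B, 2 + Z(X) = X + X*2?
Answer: 714973/3561711 ≈ 0.20074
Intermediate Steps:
Z(X) = -2 + 3*X (Z(X) = -2 + (X + X*2) = -2 + (X + 2*X) = -2 + 3*X)
T = -363 (T = (-1691 + (-2 + 3*3)) + 1321 = (-1691 + (-2 + 9)) + 1321 = (-1691 + 7) + 1321 = -1684 + 1321 = -363)
F(m) = 12 + 4*m (F(m) = (-3 + (6 + m))*4 = (3 + m)*4 = 12 + 4*m)
F(71)/2829 + T/(-3777) = (12 + 4*71)/2829 - 363/(-3777) = (12 + 284)*(1/2829) - 363*(-1/3777) = 296*(1/2829) + 121/1259 = 296/2829 + 121/1259 = 714973/3561711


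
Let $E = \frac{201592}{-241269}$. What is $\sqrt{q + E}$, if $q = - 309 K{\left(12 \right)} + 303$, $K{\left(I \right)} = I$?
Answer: $\frac{i \sqrt{198256174779453}}{241269} \approx 58.36 i$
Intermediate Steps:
$E = - \frac{201592}{241269}$ ($E = 201592 \left(- \frac{1}{241269}\right) = - \frac{201592}{241269} \approx -0.83555$)
$q = -3405$ ($q = \left(-309\right) 12 + 303 = -3708 + 303 = -3405$)
$\sqrt{q + E} = \sqrt{-3405 - \frac{201592}{241269}} = \sqrt{- \frac{821722537}{241269}} = \frac{i \sqrt{198256174779453}}{241269}$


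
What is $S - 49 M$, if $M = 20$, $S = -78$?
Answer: $-1058$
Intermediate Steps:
$S - 49 M = -78 - 980 = -1058$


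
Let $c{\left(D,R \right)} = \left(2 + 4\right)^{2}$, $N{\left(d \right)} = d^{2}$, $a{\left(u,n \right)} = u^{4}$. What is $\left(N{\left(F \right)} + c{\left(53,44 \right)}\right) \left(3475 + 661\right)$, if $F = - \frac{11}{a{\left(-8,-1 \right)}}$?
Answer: $\frac{312257606749}{2097152} \approx 1.489 \cdot 10^{5}$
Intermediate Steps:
$F = - \frac{11}{4096}$ ($F = - \frac{11}{\left(-8\right)^{4}} = - \frac{11}{4096} \approx -0.0026855$)
$c{\left(D,R \right)} = 36$ ($c{\left(D,R \right)} = 6^{2} = 36$)
$\left(N{\left(F \right)} + c{\left(53,44 \right)}\right) \left(3475 + 661\right) = \left(\left(- \frac{11}{4096}\right)^{2} + 36\right) \left(3475 + 661\right) = \left(\frac{121}{16777216} + 36\right) 4136 = \frac{603979897}{16777216} \cdot 4136 = \frac{312257606749}{2097152}$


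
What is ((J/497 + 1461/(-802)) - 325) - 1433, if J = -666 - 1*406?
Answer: -702314113/398594 ≈ -1762.0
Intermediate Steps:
J = -1072 (J = -666 - 406 = -1072)
((J/497 + 1461/(-802)) - 325) - 1433 = ((-1072/497 + 1461/(-802)) - 325) - 1433 = ((-1072*1/497 + 1461*(-1/802)) - 325) - 1433 = ((-1072/497 - 1461/802) - 325) - 1433 = (-1585861/398594 - 325) - 1433 = -131128911/398594 - 1433 = -702314113/398594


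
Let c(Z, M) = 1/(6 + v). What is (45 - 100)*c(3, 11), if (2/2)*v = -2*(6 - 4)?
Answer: -55/2 ≈ -27.500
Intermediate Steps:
v = -4 (v = -2*(6 - 4) = -2*2 = -4)
c(Z, M) = 1/2 (c(Z, M) = 1/(6 - 4) = 1/2)
(45 - 100)*c(3, 11) = (45 - 100)*(1/2) = -55*1/2 = -55/2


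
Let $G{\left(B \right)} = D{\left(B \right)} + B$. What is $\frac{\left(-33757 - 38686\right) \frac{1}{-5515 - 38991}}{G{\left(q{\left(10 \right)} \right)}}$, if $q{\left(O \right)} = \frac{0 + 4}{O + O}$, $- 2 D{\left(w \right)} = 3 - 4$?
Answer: $\frac{51745}{22253} \approx 2.3253$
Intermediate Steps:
$D{\left(w \right)} = \frac{1}{2}$ ($D{\left(w \right)} = - \frac{3 - 4}{2} = \left(- \frac{1}{2}\right) \left(-1\right) = \frac{1}{2}$)
$q{\left(O \right)} = \frac{2}{O}$ ($q{\left(O \right)} = \frac{4}{2 O} = 4 \frac{1}{2 O} = \frac{2}{O}$)
$G{\left(B \right)} = \frac{1}{2} + B$
$\frac{\left(-33757 - 38686\right) \frac{1}{-5515 - 38991}}{G{\left(q{\left(10 \right)} \right)}} = \frac{\left(-33757 - 38686\right) \frac{1}{-5515 - 38991}}{\frac{1}{2} + \frac{2}{10}} = \frac{\left(-33757 - 38686\right) \frac{1}{-44506}}{\frac{1}{2} + 2 \cdot \frac{1}{10}} = \frac{\left(-33757 - 38686\right) \left(- \frac{1}{44506}\right)}{\frac{1}{2} + \frac{1}{5}} = \frac{\left(-72443\right) \left(- \frac{1}{44506}\right)}{\frac{7}{10}} = \frac{10349}{6358} \cdot \frac{10}{7} = \frac{51745}{22253}$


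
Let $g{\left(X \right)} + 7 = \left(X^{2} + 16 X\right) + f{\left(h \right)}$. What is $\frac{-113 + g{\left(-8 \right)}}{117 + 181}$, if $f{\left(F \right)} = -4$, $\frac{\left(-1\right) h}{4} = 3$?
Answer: $- \frac{94}{149} \approx -0.63087$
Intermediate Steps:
$h = -12$ ($h = \left(-4\right) 3 = -12$)
$g{\left(X \right)} = -11 + X^{2} + 16 X$ ($g{\left(X \right)} = -7 - \left(4 - X^{2} - 16 X\right) = -7 + \left(-4 + X^{2} + 16 X\right) = -11 + X^{2} + 16 X$)
$\frac{-113 + g{\left(-8 \right)}}{117 + 181} = \frac{-113 + \left(-11 + \left(-8\right)^{2} + 16 \left(-8\right)\right)}{117 + 181} = \frac{-113 - 75}{298} = \left(-113 - 75\right) \frac{1}{298} = \left(-188\right) \frac{1}{298} = - \frac{94}{149}$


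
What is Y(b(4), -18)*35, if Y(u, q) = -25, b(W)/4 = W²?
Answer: -875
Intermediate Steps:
b(W) = 4*W²
Y(b(4), -18)*35 = -25*35 = -875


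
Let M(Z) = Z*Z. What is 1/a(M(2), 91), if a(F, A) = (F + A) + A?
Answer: 1/186 ≈ 0.0053763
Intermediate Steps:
M(Z) = Z**2
a(F, A) = F + 2*A (a(F, A) = (A + F) + A = F + 2*A)
1/a(M(2), 91) = 1/(2**2 + 2*91) = 1/(4 + 182) = 1/186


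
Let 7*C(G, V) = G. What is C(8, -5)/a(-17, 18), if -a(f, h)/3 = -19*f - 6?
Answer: -8/6657 ≈ -0.0012017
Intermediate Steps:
a(f, h) = 18 + 57*f (a(f, h) = -3*(-19*f - 6) = -3*(-6 - 19*f) = 18 + 57*f)
C(G, V) = G/7
C(8, -5)/a(-17, 18) = ((⅐)*8)/(18 + 57*(-17)) = 8/(7*(18 - 969)) = (8/7)/(-951) = (8/7)*(-1/951) = -8/6657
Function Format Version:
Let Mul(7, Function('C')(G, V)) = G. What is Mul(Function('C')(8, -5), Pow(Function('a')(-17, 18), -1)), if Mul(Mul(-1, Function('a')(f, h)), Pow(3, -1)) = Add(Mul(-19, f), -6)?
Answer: Rational(-8, 6657) ≈ -0.0012017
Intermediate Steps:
Function('a')(f, h) = Add(18, Mul(57, f)) (Function('a')(f, h) = Mul(-3, Add(Mul(-19, f), -6)) = Mul(-3, Add(-6, Mul(-19, f))) = Add(18, Mul(57, f)))
Function('C')(G, V) = Mul(Rational(1, 7), G)
Mul(Function('C')(8, -5), Pow(Function('a')(-17, 18), -1)) = Mul(Mul(Rational(1, 7), 8), Pow(Add(18, Mul(57, -17)), -1)) = Mul(Rational(8, 7), Pow(Add(18, -969), -1)) = Mul(Rational(8, 7), Pow(-951, -1)) = Mul(Rational(8, 7), Rational(-1, 951)) = Rational(-8, 6657)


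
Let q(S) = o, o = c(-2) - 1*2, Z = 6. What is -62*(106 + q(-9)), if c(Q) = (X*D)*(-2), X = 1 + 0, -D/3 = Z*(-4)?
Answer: 2480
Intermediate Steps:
D = 72 (D = -18*(-4) = -3*(-24) = 72)
X = 1
c(Q) = -144 (c(Q) = (1*72)*(-2) = 72*(-2) = -144)
o = -146 (o = -144 - 1*2 = -144 - 2 = -146)
q(S) = -146
-62*(106 + q(-9)) = -62*(106 - 146) = -62*(-40) = 2480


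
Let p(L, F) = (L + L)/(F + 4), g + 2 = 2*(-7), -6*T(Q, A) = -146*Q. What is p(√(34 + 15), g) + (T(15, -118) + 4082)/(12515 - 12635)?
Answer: -1529/40 ≈ -38.225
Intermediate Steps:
T(Q, A) = 73*Q/3 (T(Q, A) = -(-73)*Q/3 = 73*Q/3)
g = -16 (g = -2 + 2*(-7) = -2 - 14 = -16)
p(L, F) = 2*L/(4 + F) (p(L, F) = (2*L)/(4 + F) = 2*L/(4 + F))
p(√(34 + 15), g) + (T(15, -118) + 4082)/(12515 - 12635) = 2*√(34 + 15)/(4 - 16) + ((73/3)*15 + 4082)/(12515 - 12635) = 2*√49/(-12) + (365 + 4082)/(-120) = 2*7*(-1/12) + 4447*(-1/120) = -7/6 - 4447/120 = -1529/40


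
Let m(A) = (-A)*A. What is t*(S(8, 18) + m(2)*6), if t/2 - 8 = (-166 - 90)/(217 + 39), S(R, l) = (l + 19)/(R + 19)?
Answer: -8554/27 ≈ -316.81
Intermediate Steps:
S(R, l) = (19 + l)/(19 + R)
m(A) = -A²
t = 14 (t = 16 + 2*((-166 - 90)/(217 + 39)) = 16 + 2*(-256/256) = 16 + 2*(-256*1/256) = 16 + 2*(-1) = 16 - 2 = 14)
t*(S(8, 18) + m(2)*6) = 14*((19 + 18)/(19 + 8) - 1*2²*6) = 14*(37/27 - 1*4*6) = 14*((1/27)*37 - 4*6) = 14*(37/27 - 24) = 14*(-611/27) = -8554/27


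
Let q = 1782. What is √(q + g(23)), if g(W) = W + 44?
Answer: 43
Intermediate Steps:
g(W) = 44 + W
√(q + g(23)) = √(1782 + (44 + 23)) = √(1782 + 67) = √1849 = 43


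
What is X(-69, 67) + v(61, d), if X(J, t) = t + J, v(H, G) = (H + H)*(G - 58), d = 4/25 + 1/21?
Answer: -3702652/525 ≈ -7052.7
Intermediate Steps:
d = 109/525 (d = 4*(1/25) + 1*(1/21) = 4/25 + 1/21 = 109/525 ≈ 0.20762)
v(H, G) = 2*H*(-58 + G) (v(H, G) = (2*H)*(-58 + G) = 2*H*(-58 + G))
X(J, t) = J + t
X(-69, 67) + v(61, d) = (-69 + 67) + 2*61*(-58 + 109/525) = -2 + 2*61*(-30341/525) = -2 - 3701602/525 = -3702652/525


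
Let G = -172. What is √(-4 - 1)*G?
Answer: -172*I*√5 ≈ -384.6*I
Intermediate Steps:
√(-4 - 1)*G = √(-4 - 1)*(-172) = √(-5)*(-172) = (I*√5)*(-172) = -172*I*√5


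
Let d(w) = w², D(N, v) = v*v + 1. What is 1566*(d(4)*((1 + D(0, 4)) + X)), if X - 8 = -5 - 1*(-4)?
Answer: 626400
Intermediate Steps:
D(N, v) = 1 + v² (D(N, v) = v² + 1 = 1 + v²)
X = 7 (X = 8 + (-5 - 1*(-4)) = 8 + (-5 + 4) = 8 - 1 = 7)
1566*(d(4)*((1 + D(0, 4)) + X)) = 1566*(4²*((1 + (1 + 4²)) + 7)) = 1566*(16*((1 + (1 + 16)) + 7)) = 1566*(16*((1 + 17) + 7)) = 1566*(16*(18 + 7)) = 1566*(16*25) = 1566*400 = 626400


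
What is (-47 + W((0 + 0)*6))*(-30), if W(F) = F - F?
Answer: 1410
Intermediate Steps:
W(F) = 0
(-47 + W((0 + 0)*6))*(-30) = (-47 + 0)*(-30) = -47*(-30) = 1410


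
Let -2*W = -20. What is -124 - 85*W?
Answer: -974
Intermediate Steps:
W = 10 (W = -1/2*(-20) = 10)
-124 - 85*W = -124 - 85*10 = -124 - 850 = -974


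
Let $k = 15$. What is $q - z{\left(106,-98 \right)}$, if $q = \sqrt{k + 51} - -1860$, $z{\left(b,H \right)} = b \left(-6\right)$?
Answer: $2496 + \sqrt{66} \approx 2504.1$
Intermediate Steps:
$z{\left(b,H \right)} = - 6 b$
$q = 1860 + \sqrt{66}$ ($q = \sqrt{15 + 51} - -1860 = \sqrt{66} + 1860 = 1860 + \sqrt{66} \approx 1868.1$)
$q - z{\left(106,-98 \right)} = \left(1860 + \sqrt{66}\right) - \left(-6\right) 106 = \left(1860 + \sqrt{66}\right) - -636 = \left(1860 + \sqrt{66}\right) + 636 = 2496 + \sqrt{66}$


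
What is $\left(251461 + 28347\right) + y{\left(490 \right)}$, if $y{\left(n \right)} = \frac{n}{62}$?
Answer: $\frac{8674293}{31} \approx 2.7982 \cdot 10^{5}$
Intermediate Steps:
$y{\left(n \right)} = \frac{n}{62}$ ($y{\left(n \right)} = n \frac{1}{62} = \frac{n}{62}$)
$\left(251461 + 28347\right) + y{\left(490 \right)} = \left(251461 + 28347\right) + \frac{1}{62} \cdot 490 = 279808 + \frac{245}{31} = \frac{8674293}{31}$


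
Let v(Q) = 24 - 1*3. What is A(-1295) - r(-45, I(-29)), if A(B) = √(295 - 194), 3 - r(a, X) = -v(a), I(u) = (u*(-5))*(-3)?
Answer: -24 + √101 ≈ -13.950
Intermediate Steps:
v(Q) = 21 (v(Q) = 24 - 3 = 21)
I(u) = 15*u (I(u) = -5*u*(-3) = 15*u)
r(a, X) = 24 (r(a, X) = 3 - (-1)*21 = 3 - 1*(-21) = 3 + 21 = 24)
A(B) = √101
A(-1295) - r(-45, I(-29)) = √101 - 1*24 = √101 - 24 = -24 + √101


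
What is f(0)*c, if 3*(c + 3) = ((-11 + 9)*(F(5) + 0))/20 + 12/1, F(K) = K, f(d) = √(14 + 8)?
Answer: 5*√22/6 ≈ 3.9087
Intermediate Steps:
f(d) = √22
c = ⅚ (c = -3 + (((-11 + 9)*(5 + 0))/20 + 12/1)/3 = -3 + (-2*5*(1/20) + 12*1)/3 = -3 + (-10*1/20 + 12)/3 = -3 + (-½ + 12)/3 = -3 + (⅓)*(23/2) = -3 + 23/6 = ⅚ ≈ 0.83333)
f(0)*c = √22*(⅚) = 5*√22/6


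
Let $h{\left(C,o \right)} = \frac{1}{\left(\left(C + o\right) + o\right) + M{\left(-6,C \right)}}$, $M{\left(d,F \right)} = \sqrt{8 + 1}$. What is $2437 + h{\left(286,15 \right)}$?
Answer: $\frac{777404}{319} \approx 2437.0$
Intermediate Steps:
$M{\left(d,F \right)} = 3$ ($M{\left(d,F \right)} = \sqrt{9} = 3$)
$h{\left(C,o \right)} = \frac{1}{3 + C + 2 o}$ ($h{\left(C,o \right)} = \frac{1}{\left(\left(C + o\right) + o\right) + 3} = \frac{1}{\left(C + 2 o\right) + 3} = \frac{1}{3 + C + 2 o}$)
$2437 + h{\left(286,15 \right)} = 2437 + \frac{1}{3 + 286 + 2 \cdot 15} = 2437 + \frac{1}{3 + 286 + 30} = 2437 + \frac{1}{319} = \frac{777404}{319}$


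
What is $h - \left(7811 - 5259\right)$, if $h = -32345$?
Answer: $-34897$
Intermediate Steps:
$h - \left(7811 - 5259\right) = -32345 - \left(7811 - 5259\right) = -32345 - 2552 = -34897$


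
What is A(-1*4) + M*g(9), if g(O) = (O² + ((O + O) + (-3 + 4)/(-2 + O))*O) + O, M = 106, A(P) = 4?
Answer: 187966/7 ≈ 26852.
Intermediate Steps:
g(O) = O + O² + O*(1/(-2 + O) + 2*O) (g(O) = (O² + (2*O + 1/(-2 + O))*O) + O = (O² + (1/(-2 + O) + 2*O)*O) + O = (O² + O*(1/(-2 + O) + 2*O)) + O = O + O² + O*(1/(-2 + O) + 2*O))
A(-1*4) + M*g(9) = 4 + 106*(9*(-1 - 5*9 + 3*9²)/(-2 + 9)) = 4 + 106*(9*(-1 - 45 + 3*81)/7) = 4 + 106*(9*(⅐)*(-1 - 45 + 243)) = 4 + 106*(9*(⅐)*197) = 4 + 106*(1773/7) = 4 + 187938/7 = 187966/7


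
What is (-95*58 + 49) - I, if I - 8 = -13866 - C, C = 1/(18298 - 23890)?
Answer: 46956023/5592 ≈ 8397.0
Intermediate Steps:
C = -1/5592 (C = 1/(-5592) = -1/5592 ≈ -0.00017883)
I = -77493935/5592 (I = 8 + (-13866 - 1*(-1/5592)) = 8 + (-13866 + 1/5592) = 8 - 77538671/5592 = -77493935/5592 ≈ -13858.)
(-95*58 + 49) - I = (-95*58 + 49) - 1*(-77493935/5592) = (-5510 + 49) + 77493935/5592 = -5461 + 77493935/5592 = 46956023/5592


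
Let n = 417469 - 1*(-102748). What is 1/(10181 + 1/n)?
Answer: 520217/5296329278 ≈ 9.8222e-5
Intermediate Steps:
n = 520217 (n = 417469 + 102748 = 520217)
1/(10181 + 1/n) = 1/(10181 + 1/520217) = 1/(5296329278/520217) = 520217/5296329278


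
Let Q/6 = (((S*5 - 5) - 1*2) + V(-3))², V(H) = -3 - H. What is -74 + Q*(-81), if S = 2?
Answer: -4448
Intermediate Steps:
Q = 54 (Q = 6*(((2*5 - 5) - 1*2) + (-3 - 1*(-3)))² = 6*(((10 - 5) - 2) + (-3 + 3))² = 6*((5 - 2) + 0)² = 6*(3 + 0)² = 6*3² = 6*9 = 54)
-74 + Q*(-81) = -74 + 54*(-81) = -74 - 4374 = -4448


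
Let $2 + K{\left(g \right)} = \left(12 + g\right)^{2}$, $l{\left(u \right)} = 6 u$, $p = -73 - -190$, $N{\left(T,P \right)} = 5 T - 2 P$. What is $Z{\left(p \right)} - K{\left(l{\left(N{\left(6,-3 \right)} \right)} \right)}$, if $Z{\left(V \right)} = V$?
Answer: $-51865$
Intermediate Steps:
$N{\left(T,P \right)} = - 2 P + 5 T$
$p = 117$ ($p = -73 + 190 = 117$)
$K{\left(g \right)} = -2 + \left(12 + g\right)^{2}$
$Z{\left(p \right)} - K{\left(l{\left(N{\left(6,-3 \right)} \right)} \right)} = 117 - \left(-2 + \left(12 + 6 \left(\left(-2\right) \left(-3\right) + 5 \cdot 6\right)\right)^{2}\right) = 117 - \left(-2 + \left(12 + 6 \left(6 + 30\right)\right)^{2}\right) = 117 - \left(-2 + \left(12 + 6 \cdot 36\right)^{2}\right) = 117 - \left(-2 + \left(12 + 216\right)^{2}\right) = 117 - \left(-2 + 228^{2}\right) = 117 - \left(-2 + 51984\right) = 117 - 51982 = -51865$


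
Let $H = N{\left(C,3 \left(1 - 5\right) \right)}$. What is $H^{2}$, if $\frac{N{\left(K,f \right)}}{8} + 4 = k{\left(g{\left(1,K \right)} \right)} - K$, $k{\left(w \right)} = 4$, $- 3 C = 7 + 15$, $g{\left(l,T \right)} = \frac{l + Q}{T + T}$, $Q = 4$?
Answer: $\frac{30976}{9} \approx 3441.8$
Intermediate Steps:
$g{\left(l,T \right)} = \frac{4 + l}{2 T}$ ($g{\left(l,T \right)} = \frac{l + 4}{T + T} = \frac{4 + l}{2 T}$)
$C = - \frac{22}{3}$ ($C = - \frac{7 + 15}{3} = \left(- \frac{1}{3}\right) 22 = - \frac{22}{3} \approx -7.3333$)
$N{\left(K,f \right)} = - 8 K$ ($N{\left(K,f \right)} = -32 + 8 \left(4 - K\right) = -32 - \left(-32 + 8 K\right) = - 8 K$)
$H = \frac{176}{3}$ ($H = \left(-8\right) \left(- \frac{22}{3}\right) = \frac{176}{3} \approx 58.667$)
$H^{2} = \left(\frac{176}{3}\right)^{2} = \frac{30976}{9}$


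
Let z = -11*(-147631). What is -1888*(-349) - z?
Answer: -965029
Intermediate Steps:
z = 1623941
-1888*(-349) - z = -1888*(-349) - 1*1623941 = 658912 - 1623941 = -965029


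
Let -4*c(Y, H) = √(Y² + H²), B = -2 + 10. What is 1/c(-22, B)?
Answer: -2*√137/137 ≈ -0.17087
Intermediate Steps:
B = 8
c(Y, H) = -√(H² + Y²)/4 (c(Y, H) = -√(Y² + H²)/4 = -√(H² + Y²)/4)
1/c(-22, B) = 1/(-√(8² + (-22)²)/4) = 1/(-√(64 + 484)/4) = 1/(-√137/2) = -2*√137/137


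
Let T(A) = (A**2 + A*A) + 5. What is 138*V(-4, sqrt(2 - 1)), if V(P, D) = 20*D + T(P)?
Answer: 7866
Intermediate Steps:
T(A) = 5 + 2*A**2 (T(A) = (A**2 + A**2) + 5 = 2*A**2 + 5 = 5 + 2*A**2)
V(P, D) = 5 + 2*P**2 + 20*D (V(P, D) = 20*D + (5 + 2*P**2) = 5 + 2*P**2 + 20*D)
138*V(-4, sqrt(2 - 1)) = 138*(5 + 2*(-4)**2 + 20*sqrt(2 - 1)) = 138*(5 + 2*16 + 20*sqrt(1)) = 138*(5 + 32 + 20*1) = 138*(5 + 32 + 20) = 138*57 = 7866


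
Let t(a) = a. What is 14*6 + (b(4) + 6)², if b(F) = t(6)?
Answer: 228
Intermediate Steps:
b(F) = 6
14*6 + (b(4) + 6)² = 14*6 + (6 + 6)² = 84 + 12² = 84 + 144 = 228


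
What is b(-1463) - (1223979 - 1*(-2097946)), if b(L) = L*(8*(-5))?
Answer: -3263405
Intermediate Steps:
b(L) = -40*L (b(L) = L*(-40) = -40*L)
b(-1463) - (1223979 - 1*(-2097946)) = -40*(-1463) - (1223979 - 1*(-2097946)) = 58520 - (1223979 + 2097946) = 58520 - 1*3321925 = 58520 - 3321925 = -3263405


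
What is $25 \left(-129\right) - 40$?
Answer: $-3265$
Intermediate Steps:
$25 \left(-129\right) - 40 = -3225 - 40 = -3265$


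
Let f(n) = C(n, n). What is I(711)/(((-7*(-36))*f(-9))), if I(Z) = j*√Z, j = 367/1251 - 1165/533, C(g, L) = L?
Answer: 315451*√79/126021987 ≈ 0.022248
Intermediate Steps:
j = -1261804/666783 (j = 367*(1/1251) - 1165*1/533 = 367/1251 - 1165/533 = -1261804/666783 ≈ -1.8924)
f(n) = n
I(Z) = -1261804*√Z/666783
I(711)/(((-7*(-36))*f(-9))) = (-1261804*√79/222261)/((-7*(-36)*(-9))) = (-1261804*√79/222261)/((252*(-9))) = -1261804*√79/222261/(-2268) = -1261804*√79/222261*(-1/2268) = 315451*√79/126021987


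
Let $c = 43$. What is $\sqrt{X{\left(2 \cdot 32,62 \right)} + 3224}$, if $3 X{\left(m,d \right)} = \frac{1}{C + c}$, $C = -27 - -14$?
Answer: $\frac{\sqrt{2901610}}{30} \approx 56.78$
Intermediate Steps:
$C = -13$ ($C = -27 + \left(-3 + 17\right) = -27 + 14 = -13$)
$X{\left(m,d \right)} = \frac{1}{90}$ ($X{\left(m,d \right)} = \frac{1}{3 \left(-13 + 43\right)} = \frac{1}{3 \cdot 30} = \frac{1}{3} \cdot \frac{1}{30} = \frac{1}{90}$)
$\sqrt{X{\left(2 \cdot 32,62 \right)} + 3224} = \sqrt{\frac{1}{90} + 3224} = \sqrt{\frac{290161}{90}} = \frac{\sqrt{2901610}}{30}$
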